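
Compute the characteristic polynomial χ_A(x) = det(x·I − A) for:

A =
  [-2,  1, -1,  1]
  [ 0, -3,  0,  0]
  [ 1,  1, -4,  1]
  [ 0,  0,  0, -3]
x^4 + 12*x^3 + 54*x^2 + 108*x + 81

Expanding det(x·I − A) (e.g. by cofactor expansion or by noting that A is similar to its Jordan form J, which has the same characteristic polynomial as A) gives
  χ_A(x) = x^4 + 12*x^3 + 54*x^2 + 108*x + 81
which factors as (x + 3)^4. The eigenvalues (with algebraic multiplicities) are λ = -3 with multiplicity 4.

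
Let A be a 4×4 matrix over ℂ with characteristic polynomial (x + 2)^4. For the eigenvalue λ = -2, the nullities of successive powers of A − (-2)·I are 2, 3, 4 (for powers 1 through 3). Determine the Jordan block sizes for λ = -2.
Block sizes for λ = -2: [3, 1]

From the dimensions of kernels of powers, the number of Jordan blocks of size at least j is d_j − d_{j−1} where d_j = dim ker(N^j) (with d_0 = 0). Computing the differences gives [2, 1, 1].
The number of blocks of size exactly k is (#blocks of size ≥ k) − (#blocks of size ≥ k + 1), so the partition is: 1 block(s) of size 1, 1 block(s) of size 3.
In nonincreasing order the block sizes are [3, 1].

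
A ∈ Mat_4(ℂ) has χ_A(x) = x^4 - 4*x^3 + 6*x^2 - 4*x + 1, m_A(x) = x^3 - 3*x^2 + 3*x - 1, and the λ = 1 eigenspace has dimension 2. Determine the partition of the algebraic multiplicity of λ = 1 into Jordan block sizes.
Block sizes for λ = 1: [3, 1]

Step 1 — from the characteristic polynomial, algebraic multiplicity of λ = 1 is 4. From dim ker(A − (1)·I) = 2, there are exactly 2 Jordan blocks for λ = 1.
Step 2 — from the minimal polynomial, the factor (x − 1)^3 tells us the largest block for λ = 1 has size 3.
Step 3 — with total size 4, 2 blocks, and largest block 3, the block sizes (in nonincreasing order) are [3, 1].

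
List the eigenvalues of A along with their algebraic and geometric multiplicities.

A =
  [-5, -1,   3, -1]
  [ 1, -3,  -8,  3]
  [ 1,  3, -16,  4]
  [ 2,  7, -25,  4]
λ = -5: alg = 4, geom = 2

Step 1 — factor the characteristic polynomial to read off the algebraic multiplicities:
  χ_A(x) = (x + 5)^4

Step 2 — compute geometric multiplicities via the rank-nullity identity g(λ) = n − rank(A − λI):
  rank(A − (-5)·I) = 2, so dim ker(A − (-5)·I) = n − 2 = 2

Summary:
  λ = -5: algebraic multiplicity = 4, geometric multiplicity = 2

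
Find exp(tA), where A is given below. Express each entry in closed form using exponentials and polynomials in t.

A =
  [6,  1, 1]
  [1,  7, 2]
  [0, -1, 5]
e^{tA} =
  [t^2*exp(6*t)/2 + exp(6*t), t*exp(6*t), t^2*exp(6*t)/2 + t*exp(6*t)]
  [t^2*exp(6*t)/2 + t*exp(6*t), t*exp(6*t) + exp(6*t), t^2*exp(6*t)/2 + 2*t*exp(6*t)]
  [-t^2*exp(6*t)/2, -t*exp(6*t), -t^2*exp(6*t)/2 - t*exp(6*t) + exp(6*t)]

Strategy: write A = P · J · P⁻¹ where J is a Jordan canonical form, so e^{tA} = P · e^{tJ} · P⁻¹, and e^{tJ} can be computed block-by-block.

A has Jordan form
J =
  [6, 1, 0]
  [0, 6, 1]
  [0, 0, 6]
(up to reordering of blocks).

Per-block formulas:
  For a 3×3 Jordan block J_3(6): exp(t · J_3(6)) = e^(6t)·(I + t·N + (t^2/2)·N^2), where N is the 3×3 nilpotent shift.

After assembling e^{tJ} and conjugating by P, we get:

e^{tA} =
  [t^2*exp(6*t)/2 + exp(6*t), t*exp(6*t), t^2*exp(6*t)/2 + t*exp(6*t)]
  [t^2*exp(6*t)/2 + t*exp(6*t), t*exp(6*t) + exp(6*t), t^2*exp(6*t)/2 + 2*t*exp(6*t)]
  [-t^2*exp(6*t)/2, -t*exp(6*t), -t^2*exp(6*t)/2 - t*exp(6*t) + exp(6*t)]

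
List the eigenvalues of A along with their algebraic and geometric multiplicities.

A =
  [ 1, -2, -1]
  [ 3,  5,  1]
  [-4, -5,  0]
λ = 2: alg = 3, geom = 1

Step 1 — factor the characteristic polynomial to read off the algebraic multiplicities:
  χ_A(x) = (x - 2)^3

Step 2 — compute geometric multiplicities via the rank-nullity identity g(λ) = n − rank(A − λI):
  rank(A − (2)·I) = 2, so dim ker(A − (2)·I) = n − 2 = 1

Summary:
  λ = 2: algebraic multiplicity = 3, geometric multiplicity = 1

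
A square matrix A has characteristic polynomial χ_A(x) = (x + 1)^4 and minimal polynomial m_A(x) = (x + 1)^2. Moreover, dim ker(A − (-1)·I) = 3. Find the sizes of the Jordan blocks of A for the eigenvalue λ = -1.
Block sizes for λ = -1: [2, 1, 1]

Step 1 — from the characteristic polynomial, algebraic multiplicity of λ = -1 is 4. From dim ker(A − (-1)·I) = 3, there are exactly 3 Jordan blocks for λ = -1.
Step 2 — from the minimal polynomial, the factor (x + 1)^2 tells us the largest block for λ = -1 has size 2.
Step 3 — with total size 4, 3 blocks, and largest block 2, the block sizes (in nonincreasing order) are [2, 1, 1].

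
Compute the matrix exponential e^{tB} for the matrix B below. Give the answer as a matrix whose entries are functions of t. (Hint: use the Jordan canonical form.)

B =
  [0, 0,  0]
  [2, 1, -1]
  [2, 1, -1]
e^{tB} =
  [1, 0, 0]
  [2*t, t + 1, -t]
  [2*t, t, 1 - t]

Strategy: write B = P · J · P⁻¹ where J is a Jordan canonical form, so e^{tB} = P · e^{tJ} · P⁻¹, and e^{tJ} can be computed block-by-block.

B has Jordan form
J =
  [0, 1, 0]
  [0, 0, 0]
  [0, 0, 0]
(up to reordering of blocks).

Per-block formulas:
  For a 2×2 Jordan block J_2(0): exp(t · J_2(0)) = e^(0t)·(I + t·N), where N is the 2×2 nilpotent shift.
  For a 1×1 block at λ = 0: exp(t · [0]) = [e^(0t)].

After assembling e^{tJ} and conjugating by P, we get:

e^{tB} =
  [1, 0, 0]
  [2*t, t + 1, -t]
  [2*t, t, 1 - t]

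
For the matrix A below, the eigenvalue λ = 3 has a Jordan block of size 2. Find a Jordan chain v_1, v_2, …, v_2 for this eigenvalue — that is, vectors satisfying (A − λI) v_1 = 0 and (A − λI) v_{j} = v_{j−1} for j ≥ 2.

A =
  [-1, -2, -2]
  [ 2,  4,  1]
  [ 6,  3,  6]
A Jordan chain for λ = 3 of length 2:
v_1 = (-4, 2, 6)ᵀ
v_2 = (1, 0, 0)ᵀ

Let N = A − (3)·I. We want v_2 with N^2 v_2 = 0 but N^1 v_2 ≠ 0; then v_{j-1} := N · v_j for j = 2, …, 2.

Pick v_2 = (1, 0, 0)ᵀ.
Then v_1 = N · v_2 = (-4, 2, 6)ᵀ.

Sanity check: (A − (3)·I) v_1 = (0, 0, 0)ᵀ = 0. ✓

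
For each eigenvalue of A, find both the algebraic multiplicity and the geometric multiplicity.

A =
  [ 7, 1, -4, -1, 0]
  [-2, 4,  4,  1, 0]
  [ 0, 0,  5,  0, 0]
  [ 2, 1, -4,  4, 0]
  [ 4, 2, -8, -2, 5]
λ = 5: alg = 5, geom = 4

Step 1 — factor the characteristic polynomial to read off the algebraic multiplicities:
  χ_A(x) = (x - 5)^5

Step 2 — compute geometric multiplicities via the rank-nullity identity g(λ) = n − rank(A − λI):
  rank(A − (5)·I) = 1, so dim ker(A − (5)·I) = n − 1 = 4

Summary:
  λ = 5: algebraic multiplicity = 5, geometric multiplicity = 4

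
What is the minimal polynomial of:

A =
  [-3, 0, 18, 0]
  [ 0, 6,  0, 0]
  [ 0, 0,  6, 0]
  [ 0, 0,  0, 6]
x^2 - 3*x - 18

The characteristic polynomial is χ_A(x) = (x - 6)^3*(x + 3), so the eigenvalues are known. The minimal polynomial is
  m_A(x) = Π_λ (x − λ)^{k_λ}
where k_λ is the size of the *largest* Jordan block for λ (equivalently, the smallest k with (A − λI)^k v = 0 for every generalised eigenvector v of λ).

  λ = -3: largest Jordan block has size 1, contributing (x + 3)
  λ = 6: largest Jordan block has size 1, contributing (x − 6)

So m_A(x) = (x - 6)*(x + 3) = x^2 - 3*x - 18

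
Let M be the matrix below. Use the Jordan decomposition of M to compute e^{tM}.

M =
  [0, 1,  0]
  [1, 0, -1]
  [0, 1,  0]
e^{tM} =
  [t^2/2 + 1, t, -t^2/2]
  [t, 1, -t]
  [t^2/2, t, 1 - t^2/2]

Strategy: write M = P · J · P⁻¹ where J is a Jordan canonical form, so e^{tM} = P · e^{tJ} · P⁻¹, and e^{tJ} can be computed block-by-block.

M has Jordan form
J =
  [0, 1, 0]
  [0, 0, 1]
  [0, 0, 0]
(up to reordering of blocks).

Per-block formulas:
  For a 3×3 Jordan block J_3(0): exp(t · J_3(0)) = e^(0t)·(I + t·N + (t^2/2)·N^2), where N is the 3×3 nilpotent shift.

After assembling e^{tJ} and conjugating by P, we get:

e^{tM} =
  [t^2/2 + 1, t, -t^2/2]
  [t, 1, -t]
  [t^2/2, t, 1 - t^2/2]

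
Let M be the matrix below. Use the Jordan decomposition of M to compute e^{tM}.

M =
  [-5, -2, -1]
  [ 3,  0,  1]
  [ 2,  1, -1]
e^{tM} =
  [t^2*exp(-2*t)/2 - 3*t*exp(-2*t) + exp(-2*t), t^2*exp(-2*t)/2 - 2*t*exp(-2*t), -t*exp(-2*t)]
  [-t^2*exp(-2*t)/2 + 3*t*exp(-2*t), -t^2*exp(-2*t)/2 + 2*t*exp(-2*t) + exp(-2*t), t*exp(-2*t)]
  [-t^2*exp(-2*t)/2 + 2*t*exp(-2*t), -t^2*exp(-2*t)/2 + t*exp(-2*t), t*exp(-2*t) + exp(-2*t)]

Strategy: write M = P · J · P⁻¹ where J is a Jordan canonical form, so e^{tM} = P · e^{tJ} · P⁻¹, and e^{tJ} can be computed block-by-block.

M has Jordan form
J =
  [-2,  1,  0]
  [ 0, -2,  1]
  [ 0,  0, -2]
(up to reordering of blocks).

Per-block formulas:
  For a 3×3 Jordan block J_3(-2): exp(t · J_3(-2)) = e^(-2t)·(I + t·N + (t^2/2)·N^2), where N is the 3×3 nilpotent shift.

After assembling e^{tJ} and conjugating by P, we get:

e^{tM} =
  [t^2*exp(-2*t)/2 - 3*t*exp(-2*t) + exp(-2*t), t^2*exp(-2*t)/2 - 2*t*exp(-2*t), -t*exp(-2*t)]
  [-t^2*exp(-2*t)/2 + 3*t*exp(-2*t), -t^2*exp(-2*t)/2 + 2*t*exp(-2*t) + exp(-2*t), t*exp(-2*t)]
  [-t^2*exp(-2*t)/2 + 2*t*exp(-2*t), -t^2*exp(-2*t)/2 + t*exp(-2*t), t*exp(-2*t) + exp(-2*t)]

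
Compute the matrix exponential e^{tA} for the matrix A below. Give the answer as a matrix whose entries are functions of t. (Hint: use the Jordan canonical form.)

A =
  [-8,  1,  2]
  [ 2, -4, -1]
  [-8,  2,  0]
e^{tA} =
  [t^2*exp(-4*t) - 4*t*exp(-4*t) + exp(-4*t), t*exp(-4*t), -t^2*exp(-4*t)/2 + 2*t*exp(-4*t)]
  [2*t*exp(-4*t), exp(-4*t), -t*exp(-4*t)]
  [2*t^2*exp(-4*t) - 8*t*exp(-4*t), 2*t*exp(-4*t), -t^2*exp(-4*t) + 4*t*exp(-4*t) + exp(-4*t)]

Strategy: write A = P · J · P⁻¹ where J is a Jordan canonical form, so e^{tA} = P · e^{tJ} · P⁻¹, and e^{tJ} can be computed block-by-block.

A has Jordan form
J =
  [-4,  1,  0]
  [ 0, -4,  1]
  [ 0,  0, -4]
(up to reordering of blocks).

Per-block formulas:
  For a 3×3 Jordan block J_3(-4): exp(t · J_3(-4)) = e^(-4t)·(I + t·N + (t^2/2)·N^2), where N is the 3×3 nilpotent shift.

After assembling e^{tJ} and conjugating by P, we get:

e^{tA} =
  [t^2*exp(-4*t) - 4*t*exp(-4*t) + exp(-4*t), t*exp(-4*t), -t^2*exp(-4*t)/2 + 2*t*exp(-4*t)]
  [2*t*exp(-4*t), exp(-4*t), -t*exp(-4*t)]
  [2*t^2*exp(-4*t) - 8*t*exp(-4*t), 2*t*exp(-4*t), -t^2*exp(-4*t) + 4*t*exp(-4*t) + exp(-4*t)]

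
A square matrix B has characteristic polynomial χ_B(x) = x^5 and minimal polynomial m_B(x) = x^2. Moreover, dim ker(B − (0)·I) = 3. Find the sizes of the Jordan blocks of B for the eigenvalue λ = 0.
Block sizes for λ = 0: [2, 2, 1]

Step 1 — from the characteristic polynomial, algebraic multiplicity of λ = 0 is 5. From dim ker(B − (0)·I) = 3, there are exactly 3 Jordan blocks for λ = 0.
Step 2 — from the minimal polynomial, the factor (x − 0)^2 tells us the largest block for λ = 0 has size 2.
Step 3 — with total size 5, 3 blocks, and largest block 2, the block sizes (in nonincreasing order) are [2, 2, 1].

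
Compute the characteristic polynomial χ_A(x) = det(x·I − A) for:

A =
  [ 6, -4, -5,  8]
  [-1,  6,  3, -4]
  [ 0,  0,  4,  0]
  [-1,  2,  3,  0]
x^4 - 16*x^3 + 96*x^2 - 256*x + 256

Expanding det(x·I − A) (e.g. by cofactor expansion or by noting that A is similar to its Jordan form J, which has the same characteristic polynomial as A) gives
  χ_A(x) = x^4 - 16*x^3 + 96*x^2 - 256*x + 256
which factors as (x - 4)^4. The eigenvalues (with algebraic multiplicities) are λ = 4 with multiplicity 4.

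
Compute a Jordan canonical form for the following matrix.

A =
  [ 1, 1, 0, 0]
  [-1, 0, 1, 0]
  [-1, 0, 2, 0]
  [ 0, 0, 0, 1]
J_3(1) ⊕ J_1(1)

The characteristic polynomial is
  det(x·I − A) = x^4 - 4*x^3 + 6*x^2 - 4*x + 1 = (x - 1)^4

Eigenvalues and multiplicities (the geometric multiplicity of λ is n − rank(A − λI), which equals the number of Jordan blocks for λ):
  λ = 1: algebraic multiplicity = 4, geometric multiplicity = 2

Determining the block sizes for each eigenvalue:
  λ = 1: with am = 4 and gm = 2, the partition is not yet determined (e.g. several partitions of 4 into 2 parts exist). Let N = A − (1)·I. Computing rank(N^1) = 2, rank(N^2) = 1, rank(N^3) = 0; the number of blocks of size ≥ j is rank(N^{j−1}) − rank(N^j), giving [2, 1, 1]. So we have 1 block(s) of size 3, 1 block(s) of size 1 → block sizes [3, 1]

Assembling the blocks gives a Jordan form
J =
  [1, 1, 0, 0]
  [0, 1, 1, 0]
  [0, 0, 1, 0]
  [0, 0, 0, 1]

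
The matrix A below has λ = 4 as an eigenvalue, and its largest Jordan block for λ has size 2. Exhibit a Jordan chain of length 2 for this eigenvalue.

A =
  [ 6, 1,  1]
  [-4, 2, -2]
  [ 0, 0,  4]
A Jordan chain for λ = 4 of length 2:
v_1 = (2, -4, 0)ᵀ
v_2 = (1, 0, 0)ᵀ

Let N = A − (4)·I. We want v_2 with N^2 v_2 = 0 but N^1 v_2 ≠ 0; then v_{j-1} := N · v_j for j = 2, …, 2.

Pick v_2 = (1, 0, 0)ᵀ.
Then v_1 = N · v_2 = (2, -4, 0)ᵀ.

Sanity check: (A − (4)·I) v_1 = (0, 0, 0)ᵀ = 0. ✓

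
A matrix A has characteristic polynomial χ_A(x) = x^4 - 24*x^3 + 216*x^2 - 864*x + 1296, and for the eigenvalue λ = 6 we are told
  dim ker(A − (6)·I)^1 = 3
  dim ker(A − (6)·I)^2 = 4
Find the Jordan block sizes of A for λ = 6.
Block sizes for λ = 6: [2, 1, 1]

From the dimensions of kernels of powers, the number of Jordan blocks of size at least j is d_j − d_{j−1} where d_j = dim ker(N^j) (with d_0 = 0). Computing the differences gives [3, 1].
The number of blocks of size exactly k is (#blocks of size ≥ k) − (#blocks of size ≥ k + 1), so the partition is: 2 block(s) of size 1, 1 block(s) of size 2.
In nonincreasing order the block sizes are [2, 1, 1].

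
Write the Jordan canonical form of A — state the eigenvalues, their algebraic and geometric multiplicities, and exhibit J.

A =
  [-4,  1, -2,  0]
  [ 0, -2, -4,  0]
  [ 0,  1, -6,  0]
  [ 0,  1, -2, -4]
J_2(-4) ⊕ J_1(-4) ⊕ J_1(-4)

The characteristic polynomial is
  det(x·I − A) = x^4 + 16*x^3 + 96*x^2 + 256*x + 256 = (x + 4)^4

Eigenvalues and multiplicities (the geometric multiplicity of λ is n − rank(A − λI), which equals the number of Jordan blocks for λ):
  λ = -4: algebraic multiplicity = 4, geometric multiplicity = 3

Determining the block sizes for each eigenvalue:
  λ = -4: 3 blocks summing to 4 forces exactly one block of size 2 and the rest size 1 → block sizes [2, 1, 1]

Assembling the blocks gives a Jordan form
J =
  [-4,  1,  0,  0]
  [ 0, -4,  0,  0]
  [ 0,  0, -4,  0]
  [ 0,  0,  0, -4]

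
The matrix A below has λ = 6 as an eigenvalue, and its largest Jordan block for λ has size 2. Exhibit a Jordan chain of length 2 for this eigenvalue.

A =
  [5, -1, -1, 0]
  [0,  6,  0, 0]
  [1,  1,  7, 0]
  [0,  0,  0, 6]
A Jordan chain for λ = 6 of length 2:
v_1 = (-1, 0, 1, 0)ᵀ
v_2 = (1, 0, 0, 0)ᵀ

Let N = A − (6)·I. We want v_2 with N^2 v_2 = 0 but N^1 v_2 ≠ 0; then v_{j-1} := N · v_j for j = 2, …, 2.

Pick v_2 = (1, 0, 0, 0)ᵀ.
Then v_1 = N · v_2 = (-1, 0, 1, 0)ᵀ.

Sanity check: (A − (6)·I) v_1 = (0, 0, 0, 0)ᵀ = 0. ✓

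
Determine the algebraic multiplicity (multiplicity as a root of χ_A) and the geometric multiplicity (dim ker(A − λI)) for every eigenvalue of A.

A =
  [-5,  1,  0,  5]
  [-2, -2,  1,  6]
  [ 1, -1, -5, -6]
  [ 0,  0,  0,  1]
λ = -4: alg = 3, geom = 1; λ = 1: alg = 1, geom = 1

Step 1 — factor the characteristic polynomial to read off the algebraic multiplicities:
  χ_A(x) = (x - 1)*(x + 4)^3

Step 2 — compute geometric multiplicities via the rank-nullity identity g(λ) = n − rank(A − λI):
  rank(A − (-4)·I) = 3, so dim ker(A − (-4)·I) = n − 3 = 1
  rank(A − (1)·I) = 3, so dim ker(A − (1)·I) = n − 3 = 1

Summary:
  λ = -4: algebraic multiplicity = 3, geometric multiplicity = 1
  λ = 1: algebraic multiplicity = 1, geometric multiplicity = 1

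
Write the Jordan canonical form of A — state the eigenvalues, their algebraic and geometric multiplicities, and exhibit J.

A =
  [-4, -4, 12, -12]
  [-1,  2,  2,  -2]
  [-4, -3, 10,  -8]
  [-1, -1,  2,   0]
J_3(2) ⊕ J_1(2)

The characteristic polynomial is
  det(x·I − A) = x^4 - 8*x^3 + 24*x^2 - 32*x + 16 = (x - 2)^4

Eigenvalues and multiplicities (the geometric multiplicity of λ is n − rank(A − λI), which equals the number of Jordan blocks for λ):
  λ = 2: algebraic multiplicity = 4, geometric multiplicity = 2

Determining the block sizes for each eigenvalue:
  λ = 2: with am = 4 and gm = 2, the partition is not yet determined (e.g. several partitions of 4 into 2 parts exist). Let N = A − (2)·I. Computing rank(N^1) = 2, rank(N^2) = 1, rank(N^3) = 0; the number of blocks of size ≥ j is rank(N^{j−1}) − rank(N^j), giving [2, 1, 1]. So we have 1 block(s) of size 3, 1 block(s) of size 1 → block sizes [3, 1]

Assembling the blocks gives a Jordan form
J =
  [2, 1, 0, 0]
  [0, 2, 1, 0]
  [0, 0, 2, 0]
  [0, 0, 0, 2]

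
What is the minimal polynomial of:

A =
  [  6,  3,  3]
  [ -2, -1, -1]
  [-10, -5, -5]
x^2

The characteristic polynomial is χ_A(x) = x^3, so the eigenvalues are known. The minimal polynomial is
  m_A(x) = Π_λ (x − λ)^{k_λ}
where k_λ is the size of the *largest* Jordan block for λ (equivalently, the smallest k with (A − λI)^k v = 0 for every generalised eigenvector v of λ).

  λ = 0: largest Jordan block has size 2, contributing (x − 0)^2

So m_A(x) = x^2 = x^2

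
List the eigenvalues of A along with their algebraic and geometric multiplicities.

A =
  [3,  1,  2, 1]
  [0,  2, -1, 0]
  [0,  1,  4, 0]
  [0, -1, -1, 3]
λ = 3: alg = 4, geom = 2

Step 1 — factor the characteristic polynomial to read off the algebraic multiplicities:
  χ_A(x) = (x - 3)^4

Step 2 — compute geometric multiplicities via the rank-nullity identity g(λ) = n − rank(A − λI):
  rank(A − (3)·I) = 2, so dim ker(A − (3)·I) = n − 2 = 2

Summary:
  λ = 3: algebraic multiplicity = 4, geometric multiplicity = 2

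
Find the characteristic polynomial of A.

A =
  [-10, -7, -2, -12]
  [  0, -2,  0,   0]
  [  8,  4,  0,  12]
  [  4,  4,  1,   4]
x^4 + 8*x^3 + 24*x^2 + 32*x + 16

Expanding det(x·I − A) (e.g. by cofactor expansion or by noting that A is similar to its Jordan form J, which has the same characteristic polynomial as A) gives
  χ_A(x) = x^4 + 8*x^3 + 24*x^2 + 32*x + 16
which factors as (x + 2)^4. The eigenvalues (with algebraic multiplicities) are λ = -2 with multiplicity 4.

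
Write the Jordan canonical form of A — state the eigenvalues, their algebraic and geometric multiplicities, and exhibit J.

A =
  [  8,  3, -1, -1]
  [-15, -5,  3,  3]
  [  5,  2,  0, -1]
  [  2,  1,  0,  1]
J_3(1) ⊕ J_1(1)

The characteristic polynomial is
  det(x·I − A) = x^4 - 4*x^3 + 6*x^2 - 4*x + 1 = (x - 1)^4

Eigenvalues and multiplicities (the geometric multiplicity of λ is n − rank(A − λI), which equals the number of Jordan blocks for λ):
  λ = 1: algebraic multiplicity = 4, geometric multiplicity = 2

Determining the block sizes for each eigenvalue:
  λ = 1: with am = 4 and gm = 2, the partition is not yet determined (e.g. several partitions of 4 into 2 parts exist). Let N = A − (1)·I. Computing rank(N^1) = 2, rank(N^2) = 1, rank(N^3) = 0; the number of blocks of size ≥ j is rank(N^{j−1}) − rank(N^j), giving [2, 1, 1]. So we have 1 block(s) of size 3, 1 block(s) of size 1 → block sizes [3, 1]

Assembling the blocks gives a Jordan form
J =
  [1, 1, 0, 0]
  [0, 1, 1, 0]
  [0, 0, 1, 0]
  [0, 0, 0, 1]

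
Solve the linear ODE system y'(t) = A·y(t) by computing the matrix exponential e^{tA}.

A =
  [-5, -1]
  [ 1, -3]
e^{tA} =
  [-t*exp(-4*t) + exp(-4*t), -t*exp(-4*t)]
  [t*exp(-4*t), t*exp(-4*t) + exp(-4*t)]

Strategy: write A = P · J · P⁻¹ where J is a Jordan canonical form, so e^{tA} = P · e^{tJ} · P⁻¹, and e^{tJ} can be computed block-by-block.

A has Jordan form
J =
  [-4,  1]
  [ 0, -4]
(up to reordering of blocks).

Per-block formulas:
  For a 2×2 Jordan block J_2(-4): exp(t · J_2(-4)) = e^(-4t)·(I + t·N), where N is the 2×2 nilpotent shift.

After assembling e^{tJ} and conjugating by P, we get:

e^{tA} =
  [-t*exp(-4*t) + exp(-4*t), -t*exp(-4*t)]
  [t*exp(-4*t), t*exp(-4*t) + exp(-4*t)]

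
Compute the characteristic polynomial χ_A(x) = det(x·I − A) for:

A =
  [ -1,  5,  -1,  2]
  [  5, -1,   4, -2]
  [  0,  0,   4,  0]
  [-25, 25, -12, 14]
x^4 - 16*x^3 + 96*x^2 - 256*x + 256

Expanding det(x·I − A) (e.g. by cofactor expansion or by noting that A is similar to its Jordan form J, which has the same characteristic polynomial as A) gives
  χ_A(x) = x^4 - 16*x^3 + 96*x^2 - 256*x + 256
which factors as (x - 4)^4. The eigenvalues (with algebraic multiplicities) are λ = 4 with multiplicity 4.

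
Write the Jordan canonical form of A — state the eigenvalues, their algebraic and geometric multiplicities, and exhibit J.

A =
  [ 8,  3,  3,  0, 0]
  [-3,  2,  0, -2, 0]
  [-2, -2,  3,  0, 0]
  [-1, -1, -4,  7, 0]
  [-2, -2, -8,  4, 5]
J_3(5) ⊕ J_1(5) ⊕ J_1(5)

The characteristic polynomial is
  det(x·I − A) = x^5 - 25*x^4 + 250*x^3 - 1250*x^2 + 3125*x - 3125 = (x - 5)^5

Eigenvalues and multiplicities (the geometric multiplicity of λ is n − rank(A − λI), which equals the number of Jordan blocks for λ):
  λ = 5: algebraic multiplicity = 5, geometric multiplicity = 3

Determining the block sizes for each eigenvalue:
  λ = 5: with am = 5 and gm = 3, the partition is not yet determined (e.g. several partitions of 5 into 3 parts exist). Let N = A − (5)·I. Computing rank(N^1) = 2, rank(N^2) = 1, rank(N^3) = 0; the number of blocks of size ≥ j is rank(N^{j−1}) − rank(N^j), giving [3, 1, 1]. So we have 1 block(s) of size 3, 2 block(s) of size 1 → block sizes [3, 1, 1]

Assembling the blocks gives a Jordan form
J =
  [5, 1, 0, 0, 0]
  [0, 5, 1, 0, 0]
  [0, 0, 5, 0, 0]
  [0, 0, 0, 5, 0]
  [0, 0, 0, 0, 5]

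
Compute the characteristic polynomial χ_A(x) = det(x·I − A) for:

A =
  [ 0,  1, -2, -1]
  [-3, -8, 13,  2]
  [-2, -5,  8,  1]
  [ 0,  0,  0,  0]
x^4

Expanding det(x·I − A) (e.g. by cofactor expansion or by noting that A is similar to its Jordan form J, which has the same characteristic polynomial as A) gives
  χ_A(x) = x^4
which factors as x^4. The eigenvalues (with algebraic multiplicities) are λ = 0 with multiplicity 4.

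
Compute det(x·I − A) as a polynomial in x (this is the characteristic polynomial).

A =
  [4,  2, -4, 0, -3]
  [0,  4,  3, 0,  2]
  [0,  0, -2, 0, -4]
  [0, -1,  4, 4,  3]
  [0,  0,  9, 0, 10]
x^5 - 20*x^4 + 160*x^3 - 640*x^2 + 1280*x - 1024

Expanding det(x·I − A) (e.g. by cofactor expansion or by noting that A is similar to its Jordan form J, which has the same characteristic polynomial as A) gives
  χ_A(x) = x^5 - 20*x^4 + 160*x^3 - 640*x^2 + 1280*x - 1024
which factors as (x - 4)^5. The eigenvalues (with algebraic multiplicities) are λ = 4 with multiplicity 5.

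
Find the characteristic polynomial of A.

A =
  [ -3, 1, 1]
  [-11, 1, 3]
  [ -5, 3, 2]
x^3

Expanding det(x·I − A) (e.g. by cofactor expansion or by noting that A is similar to its Jordan form J, which has the same characteristic polynomial as A) gives
  χ_A(x) = x^3
which factors as x^3. The eigenvalues (with algebraic multiplicities) are λ = 0 with multiplicity 3.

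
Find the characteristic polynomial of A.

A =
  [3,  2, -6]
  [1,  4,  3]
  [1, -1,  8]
x^3 - 15*x^2 + 75*x - 125

Expanding det(x·I − A) (e.g. by cofactor expansion or by noting that A is similar to its Jordan form J, which has the same characteristic polynomial as A) gives
  χ_A(x) = x^3 - 15*x^2 + 75*x - 125
which factors as (x - 5)^3. The eigenvalues (with algebraic multiplicities) are λ = 5 with multiplicity 3.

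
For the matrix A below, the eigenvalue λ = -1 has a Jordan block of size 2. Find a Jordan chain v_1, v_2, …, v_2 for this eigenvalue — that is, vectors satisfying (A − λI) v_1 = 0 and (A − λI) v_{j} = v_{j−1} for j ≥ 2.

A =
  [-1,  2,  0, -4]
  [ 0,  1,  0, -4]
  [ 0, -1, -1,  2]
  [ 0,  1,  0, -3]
A Jordan chain for λ = -1 of length 2:
v_1 = (2, 2, -1, 1)ᵀ
v_2 = (0, 1, 0, 0)ᵀ

Let N = A − (-1)·I. We want v_2 with N^2 v_2 = 0 but N^1 v_2 ≠ 0; then v_{j-1} := N · v_j for j = 2, …, 2.

Pick v_2 = (0, 1, 0, 0)ᵀ.
Then v_1 = N · v_2 = (2, 2, -1, 1)ᵀ.

Sanity check: (A − (-1)·I) v_1 = (0, 0, 0, 0)ᵀ = 0. ✓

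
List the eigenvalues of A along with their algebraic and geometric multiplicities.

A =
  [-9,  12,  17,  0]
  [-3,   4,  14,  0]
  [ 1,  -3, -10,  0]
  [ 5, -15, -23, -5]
λ = -5: alg = 4, geom = 2

Step 1 — factor the characteristic polynomial to read off the algebraic multiplicities:
  χ_A(x) = (x + 5)^4

Step 2 — compute geometric multiplicities via the rank-nullity identity g(λ) = n − rank(A − λI):
  rank(A − (-5)·I) = 2, so dim ker(A − (-5)·I) = n − 2 = 2

Summary:
  λ = -5: algebraic multiplicity = 4, geometric multiplicity = 2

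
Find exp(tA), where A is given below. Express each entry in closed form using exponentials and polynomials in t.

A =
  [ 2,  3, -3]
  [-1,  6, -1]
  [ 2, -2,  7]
e^{tA} =
  [-3*t*exp(5*t) + exp(5*t), 3*t*exp(5*t), -3*t*exp(5*t)]
  [-t*exp(5*t), t*exp(5*t) + exp(5*t), -t*exp(5*t)]
  [2*t*exp(5*t), -2*t*exp(5*t), 2*t*exp(5*t) + exp(5*t)]

Strategy: write A = P · J · P⁻¹ where J is a Jordan canonical form, so e^{tA} = P · e^{tJ} · P⁻¹, and e^{tJ} can be computed block-by-block.

A has Jordan form
J =
  [5, 1, 0]
  [0, 5, 0]
  [0, 0, 5]
(up to reordering of blocks).

Per-block formulas:
  For a 2×2 Jordan block J_2(5): exp(t · J_2(5)) = e^(5t)·(I + t·N), where N is the 2×2 nilpotent shift.
  For a 1×1 block at λ = 5: exp(t · [5]) = [e^(5t)].

After assembling e^{tJ} and conjugating by P, we get:

e^{tA} =
  [-3*t*exp(5*t) + exp(5*t), 3*t*exp(5*t), -3*t*exp(5*t)]
  [-t*exp(5*t), t*exp(5*t) + exp(5*t), -t*exp(5*t)]
  [2*t*exp(5*t), -2*t*exp(5*t), 2*t*exp(5*t) + exp(5*t)]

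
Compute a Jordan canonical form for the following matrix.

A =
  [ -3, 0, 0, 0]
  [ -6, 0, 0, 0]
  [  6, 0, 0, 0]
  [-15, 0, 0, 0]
J_1(-3) ⊕ J_1(0) ⊕ J_1(0) ⊕ J_1(0)

The characteristic polynomial is
  det(x·I − A) = x^4 + 3*x^3 = x^3*(x + 3)

Eigenvalues and multiplicities (the geometric multiplicity of λ is n − rank(A − λI), which equals the number of Jordan blocks for λ):
  λ = -3: algebraic multiplicity = 1, geometric multiplicity = 1
  λ = 0: algebraic multiplicity = 3, geometric multiplicity = 3

Determining the block sizes for each eigenvalue:
  λ = -3: one block (gm = 1), so the single block has size am = 1 → block sizes [1]
  λ = 0: gm = am = 3, so every block has size 1 → block sizes [1, 1, 1]

Assembling the blocks gives a Jordan form
J =
  [-3, 0, 0, 0]
  [ 0, 0, 0, 0]
  [ 0, 0, 0, 0]
  [ 0, 0, 0, 0]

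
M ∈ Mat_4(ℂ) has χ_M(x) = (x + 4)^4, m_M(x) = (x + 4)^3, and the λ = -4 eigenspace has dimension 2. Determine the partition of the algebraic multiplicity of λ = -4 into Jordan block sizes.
Block sizes for λ = -4: [3, 1]

Step 1 — from the characteristic polynomial, algebraic multiplicity of λ = -4 is 4. From dim ker(M − (-4)·I) = 2, there are exactly 2 Jordan blocks for λ = -4.
Step 2 — from the minimal polynomial, the factor (x + 4)^3 tells us the largest block for λ = -4 has size 3.
Step 3 — with total size 4, 2 blocks, and largest block 3, the block sizes (in nonincreasing order) are [3, 1].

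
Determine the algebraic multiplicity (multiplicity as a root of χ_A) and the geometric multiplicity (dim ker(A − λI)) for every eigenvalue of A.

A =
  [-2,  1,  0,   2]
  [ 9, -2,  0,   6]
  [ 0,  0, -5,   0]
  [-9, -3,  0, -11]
λ = -5: alg = 4, geom = 3

Step 1 — factor the characteristic polynomial to read off the algebraic multiplicities:
  χ_A(x) = (x + 5)^4

Step 2 — compute geometric multiplicities via the rank-nullity identity g(λ) = n − rank(A − λI):
  rank(A − (-5)·I) = 1, so dim ker(A − (-5)·I) = n − 1 = 3

Summary:
  λ = -5: algebraic multiplicity = 4, geometric multiplicity = 3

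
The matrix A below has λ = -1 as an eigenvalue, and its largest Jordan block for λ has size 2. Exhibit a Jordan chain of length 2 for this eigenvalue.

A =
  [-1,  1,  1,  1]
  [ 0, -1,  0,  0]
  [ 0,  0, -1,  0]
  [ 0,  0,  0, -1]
A Jordan chain for λ = -1 of length 2:
v_1 = (1, 0, 0, 0)ᵀ
v_2 = (0, 1, 0, 0)ᵀ

Let N = A − (-1)·I. We want v_2 with N^2 v_2 = 0 but N^1 v_2 ≠ 0; then v_{j-1} := N · v_j for j = 2, …, 2.

Pick v_2 = (0, 1, 0, 0)ᵀ.
Then v_1 = N · v_2 = (1, 0, 0, 0)ᵀ.

Sanity check: (A − (-1)·I) v_1 = (0, 0, 0, 0)ᵀ = 0. ✓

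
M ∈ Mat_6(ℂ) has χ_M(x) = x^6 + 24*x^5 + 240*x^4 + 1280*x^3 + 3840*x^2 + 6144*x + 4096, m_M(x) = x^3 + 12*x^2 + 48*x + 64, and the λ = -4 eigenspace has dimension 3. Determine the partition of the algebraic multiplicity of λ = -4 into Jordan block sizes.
Block sizes for λ = -4: [3, 2, 1]

Step 1 — from the characteristic polynomial, algebraic multiplicity of λ = -4 is 6. From dim ker(M − (-4)·I) = 3, there are exactly 3 Jordan blocks for λ = -4.
Step 2 — from the minimal polynomial, the factor (x + 4)^3 tells us the largest block for λ = -4 has size 3.
Step 3 — with total size 6, 3 blocks, and largest block 3, the block sizes (in nonincreasing order) are [3, 2, 1].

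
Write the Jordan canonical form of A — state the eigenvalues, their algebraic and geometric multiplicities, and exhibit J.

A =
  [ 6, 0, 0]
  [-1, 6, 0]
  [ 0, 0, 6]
J_2(6) ⊕ J_1(6)

The characteristic polynomial is
  det(x·I − A) = x^3 - 18*x^2 + 108*x - 216 = (x - 6)^3

Eigenvalues and multiplicities (the geometric multiplicity of λ is n − rank(A − λI), which equals the number of Jordan blocks for λ):
  λ = 6: algebraic multiplicity = 3, geometric multiplicity = 2

Determining the block sizes for each eigenvalue:
  λ = 6: 2 blocks summing to 3 forces exactly one block of size 2 and the rest size 1 → block sizes [2, 1]

Assembling the blocks gives a Jordan form
J =
  [6, 1, 0]
  [0, 6, 0]
  [0, 0, 6]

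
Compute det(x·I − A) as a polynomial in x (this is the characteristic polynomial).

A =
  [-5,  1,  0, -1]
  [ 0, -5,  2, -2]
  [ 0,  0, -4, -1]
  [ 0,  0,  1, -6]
x^4 + 20*x^3 + 150*x^2 + 500*x + 625

Expanding det(x·I − A) (e.g. by cofactor expansion or by noting that A is similar to its Jordan form J, which has the same characteristic polynomial as A) gives
  χ_A(x) = x^4 + 20*x^3 + 150*x^2 + 500*x + 625
which factors as (x + 5)^4. The eigenvalues (with algebraic multiplicities) are λ = -5 with multiplicity 4.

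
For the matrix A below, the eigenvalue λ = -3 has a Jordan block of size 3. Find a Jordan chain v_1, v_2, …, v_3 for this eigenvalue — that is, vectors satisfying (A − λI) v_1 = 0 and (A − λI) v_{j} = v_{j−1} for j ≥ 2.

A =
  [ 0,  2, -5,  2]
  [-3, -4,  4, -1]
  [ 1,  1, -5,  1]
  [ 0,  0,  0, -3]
A Jordan chain for λ = -3 of length 3:
v_1 = (-2, -2, -2, 0)ᵀ
v_2 = (3, -3, 1, 0)ᵀ
v_3 = (1, 0, 0, 0)ᵀ

Let N = A − (-3)·I. We want v_3 with N^3 v_3 = 0 but N^2 v_3 ≠ 0; then v_{j-1} := N · v_j for j = 3, …, 2.

Pick v_3 = (1, 0, 0, 0)ᵀ.
Then v_2 = N · v_3 = (3, -3, 1, 0)ᵀ.
Then v_1 = N · v_2 = (-2, -2, -2, 0)ᵀ.

Sanity check: (A − (-3)·I) v_1 = (0, 0, 0, 0)ᵀ = 0. ✓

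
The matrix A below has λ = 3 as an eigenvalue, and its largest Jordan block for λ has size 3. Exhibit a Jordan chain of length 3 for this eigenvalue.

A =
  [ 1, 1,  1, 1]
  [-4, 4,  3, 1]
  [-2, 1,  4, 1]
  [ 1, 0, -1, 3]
A Jordan chain for λ = 3 of length 3:
v_1 = (-1, -1, -1, 0)ᵀ
v_2 = (-2, -4, -2, 1)ᵀ
v_3 = (1, 0, 0, 0)ᵀ

Let N = A − (3)·I. We want v_3 with N^3 v_3 = 0 but N^2 v_3 ≠ 0; then v_{j-1} := N · v_j for j = 3, …, 2.

Pick v_3 = (1, 0, 0, 0)ᵀ.
Then v_2 = N · v_3 = (-2, -4, -2, 1)ᵀ.
Then v_1 = N · v_2 = (-1, -1, -1, 0)ᵀ.

Sanity check: (A − (3)·I) v_1 = (0, 0, 0, 0)ᵀ = 0. ✓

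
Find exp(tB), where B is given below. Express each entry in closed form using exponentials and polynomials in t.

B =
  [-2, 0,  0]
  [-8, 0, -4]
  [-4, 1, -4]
e^{tB} =
  [exp(-2*t), 0, 0]
  [-8*t*exp(-2*t), 2*t*exp(-2*t) + exp(-2*t), -4*t*exp(-2*t)]
  [-4*t*exp(-2*t), t*exp(-2*t), -2*t*exp(-2*t) + exp(-2*t)]

Strategy: write B = P · J · P⁻¹ where J is a Jordan canonical form, so e^{tB} = P · e^{tJ} · P⁻¹, and e^{tJ} can be computed block-by-block.

B has Jordan form
J =
  [-2,  1,  0]
  [ 0, -2,  0]
  [ 0,  0, -2]
(up to reordering of blocks).

Per-block formulas:
  For a 2×2 Jordan block J_2(-2): exp(t · J_2(-2)) = e^(-2t)·(I + t·N), where N is the 2×2 nilpotent shift.
  For a 1×1 block at λ = -2: exp(t · [-2]) = [e^(-2t)].

After assembling e^{tJ} and conjugating by P, we get:

e^{tB} =
  [exp(-2*t), 0, 0]
  [-8*t*exp(-2*t), 2*t*exp(-2*t) + exp(-2*t), -4*t*exp(-2*t)]
  [-4*t*exp(-2*t), t*exp(-2*t), -2*t*exp(-2*t) + exp(-2*t)]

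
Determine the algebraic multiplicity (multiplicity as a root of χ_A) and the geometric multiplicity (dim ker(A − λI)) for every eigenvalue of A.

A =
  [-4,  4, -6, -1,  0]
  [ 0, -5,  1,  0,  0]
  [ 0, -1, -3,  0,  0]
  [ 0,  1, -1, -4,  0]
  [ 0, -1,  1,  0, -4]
λ = -4: alg = 5, geom = 3

Step 1 — factor the characteristic polynomial to read off the algebraic multiplicities:
  χ_A(x) = (x + 4)^5

Step 2 — compute geometric multiplicities via the rank-nullity identity g(λ) = n − rank(A − λI):
  rank(A − (-4)·I) = 2, so dim ker(A − (-4)·I) = n − 2 = 3

Summary:
  λ = -4: algebraic multiplicity = 5, geometric multiplicity = 3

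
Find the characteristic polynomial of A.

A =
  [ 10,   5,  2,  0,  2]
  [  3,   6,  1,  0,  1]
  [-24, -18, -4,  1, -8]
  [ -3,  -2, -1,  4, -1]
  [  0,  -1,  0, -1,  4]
x^5 - 20*x^4 + 160*x^3 - 640*x^2 + 1280*x - 1024

Expanding det(x·I − A) (e.g. by cofactor expansion or by noting that A is similar to its Jordan form J, which has the same characteristic polynomial as A) gives
  χ_A(x) = x^5 - 20*x^4 + 160*x^3 - 640*x^2 + 1280*x - 1024
which factors as (x - 4)^5. The eigenvalues (with algebraic multiplicities) are λ = 4 with multiplicity 5.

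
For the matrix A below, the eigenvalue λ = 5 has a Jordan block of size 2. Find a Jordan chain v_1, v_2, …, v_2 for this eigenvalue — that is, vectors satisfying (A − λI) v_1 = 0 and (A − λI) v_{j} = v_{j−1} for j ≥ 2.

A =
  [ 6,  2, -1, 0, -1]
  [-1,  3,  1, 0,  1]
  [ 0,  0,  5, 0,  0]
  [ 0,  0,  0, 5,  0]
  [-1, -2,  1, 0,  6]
A Jordan chain for λ = 5 of length 2:
v_1 = (1, -1, 0, 0, -1)ᵀ
v_2 = (1, 0, 0, 0, 0)ᵀ

Let N = A − (5)·I. We want v_2 with N^2 v_2 = 0 but N^1 v_2 ≠ 0; then v_{j-1} := N · v_j for j = 2, …, 2.

Pick v_2 = (1, 0, 0, 0, 0)ᵀ.
Then v_1 = N · v_2 = (1, -1, 0, 0, -1)ᵀ.

Sanity check: (A − (5)·I) v_1 = (0, 0, 0, 0, 0)ᵀ = 0. ✓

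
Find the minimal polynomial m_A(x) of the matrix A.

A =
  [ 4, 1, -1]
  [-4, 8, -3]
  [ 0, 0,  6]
x^3 - 18*x^2 + 108*x - 216

The characteristic polynomial is χ_A(x) = (x - 6)^3, so the eigenvalues are known. The minimal polynomial is
  m_A(x) = Π_λ (x − λ)^{k_λ}
where k_λ is the size of the *largest* Jordan block for λ (equivalently, the smallest k with (A − λI)^k v = 0 for every generalised eigenvector v of λ).

  λ = 6: largest Jordan block has size 3, contributing (x − 6)^3

So m_A(x) = (x - 6)^3 = x^3 - 18*x^2 + 108*x - 216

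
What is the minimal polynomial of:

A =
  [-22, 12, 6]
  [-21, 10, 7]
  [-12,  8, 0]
x^2 + 8*x + 16

The characteristic polynomial is χ_A(x) = (x + 4)^3, so the eigenvalues are known. The minimal polynomial is
  m_A(x) = Π_λ (x − λ)^{k_λ}
where k_λ is the size of the *largest* Jordan block for λ (equivalently, the smallest k with (A − λI)^k v = 0 for every generalised eigenvector v of λ).

  λ = -4: largest Jordan block has size 2, contributing (x + 4)^2

So m_A(x) = (x + 4)^2 = x^2 + 8*x + 16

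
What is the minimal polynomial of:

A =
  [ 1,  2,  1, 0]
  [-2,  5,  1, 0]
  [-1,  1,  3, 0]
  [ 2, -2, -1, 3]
x^3 - 9*x^2 + 27*x - 27

The characteristic polynomial is χ_A(x) = (x - 3)^4, so the eigenvalues are known. The minimal polynomial is
  m_A(x) = Π_λ (x − λ)^{k_λ}
where k_λ is the size of the *largest* Jordan block for λ (equivalently, the smallest k with (A − λI)^k v = 0 for every generalised eigenvector v of λ).

  λ = 3: largest Jordan block has size 3, contributing (x − 3)^3

So m_A(x) = (x - 3)^3 = x^3 - 9*x^2 + 27*x - 27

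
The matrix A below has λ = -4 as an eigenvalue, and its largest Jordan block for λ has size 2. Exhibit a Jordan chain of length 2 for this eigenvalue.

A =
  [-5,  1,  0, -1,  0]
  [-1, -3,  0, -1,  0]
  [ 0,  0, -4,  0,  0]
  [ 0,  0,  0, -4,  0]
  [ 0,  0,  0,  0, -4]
A Jordan chain for λ = -4 of length 2:
v_1 = (-1, -1, 0, 0, 0)ᵀ
v_2 = (1, 0, 0, 0, 0)ᵀ

Let N = A − (-4)·I. We want v_2 with N^2 v_2 = 0 but N^1 v_2 ≠ 0; then v_{j-1} := N · v_j for j = 2, …, 2.

Pick v_2 = (1, 0, 0, 0, 0)ᵀ.
Then v_1 = N · v_2 = (-1, -1, 0, 0, 0)ᵀ.

Sanity check: (A − (-4)·I) v_1 = (0, 0, 0, 0, 0)ᵀ = 0. ✓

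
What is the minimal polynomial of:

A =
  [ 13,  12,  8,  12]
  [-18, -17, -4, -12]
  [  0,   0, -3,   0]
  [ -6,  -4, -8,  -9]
x^2 + 8*x + 15

The characteristic polynomial is χ_A(x) = (x + 3)^2*(x + 5)^2, so the eigenvalues are known. The minimal polynomial is
  m_A(x) = Π_λ (x − λ)^{k_λ}
where k_λ is the size of the *largest* Jordan block for λ (equivalently, the smallest k with (A − λI)^k v = 0 for every generalised eigenvector v of λ).

  λ = -5: largest Jordan block has size 1, contributing (x + 5)
  λ = -3: largest Jordan block has size 1, contributing (x + 3)

So m_A(x) = (x + 3)*(x + 5) = x^2 + 8*x + 15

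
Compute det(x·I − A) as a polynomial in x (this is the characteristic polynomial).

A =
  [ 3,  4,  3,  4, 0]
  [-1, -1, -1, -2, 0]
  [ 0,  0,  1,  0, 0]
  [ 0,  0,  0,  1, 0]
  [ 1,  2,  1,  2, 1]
x^5 - 5*x^4 + 10*x^3 - 10*x^2 + 5*x - 1

Expanding det(x·I − A) (e.g. by cofactor expansion or by noting that A is similar to its Jordan form J, which has the same characteristic polynomial as A) gives
  χ_A(x) = x^5 - 5*x^4 + 10*x^3 - 10*x^2 + 5*x - 1
which factors as (x - 1)^5. The eigenvalues (with algebraic multiplicities) are λ = 1 with multiplicity 5.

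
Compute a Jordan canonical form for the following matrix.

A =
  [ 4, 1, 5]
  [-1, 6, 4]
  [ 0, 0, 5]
J_3(5)

The characteristic polynomial is
  det(x·I − A) = x^3 - 15*x^2 + 75*x - 125 = (x - 5)^3

Eigenvalues and multiplicities (the geometric multiplicity of λ is n − rank(A − λI), which equals the number of Jordan blocks for λ):
  λ = 5: algebraic multiplicity = 3, geometric multiplicity = 1

Determining the block sizes for each eigenvalue:
  λ = 5: one block (gm = 1), so the single block has size am = 3 → block sizes [3]

Assembling the blocks gives a Jordan form
J =
  [5, 1, 0]
  [0, 5, 1]
  [0, 0, 5]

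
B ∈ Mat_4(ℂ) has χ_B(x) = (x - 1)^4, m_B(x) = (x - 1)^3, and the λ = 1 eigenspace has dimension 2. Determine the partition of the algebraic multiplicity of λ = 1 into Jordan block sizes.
Block sizes for λ = 1: [3, 1]

Step 1 — from the characteristic polynomial, algebraic multiplicity of λ = 1 is 4. From dim ker(B − (1)·I) = 2, there are exactly 2 Jordan blocks for λ = 1.
Step 2 — from the minimal polynomial, the factor (x − 1)^3 tells us the largest block for λ = 1 has size 3.
Step 3 — with total size 4, 2 blocks, and largest block 3, the block sizes (in nonincreasing order) are [3, 1].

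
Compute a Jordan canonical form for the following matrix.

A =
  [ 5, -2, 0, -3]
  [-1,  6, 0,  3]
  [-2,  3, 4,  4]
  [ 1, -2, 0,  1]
J_3(4) ⊕ J_1(4)

The characteristic polynomial is
  det(x·I − A) = x^4 - 16*x^3 + 96*x^2 - 256*x + 256 = (x - 4)^4

Eigenvalues and multiplicities (the geometric multiplicity of λ is n − rank(A − λI), which equals the number of Jordan blocks for λ):
  λ = 4: algebraic multiplicity = 4, geometric multiplicity = 2

Determining the block sizes for each eigenvalue:
  λ = 4: with am = 4 and gm = 2, the partition is not yet determined (e.g. several partitions of 4 into 2 parts exist). Let N = A − (4)·I. Computing rank(N^1) = 2, rank(N^2) = 1, rank(N^3) = 0; the number of blocks of size ≥ j is rank(N^{j−1}) − rank(N^j), giving [2, 1, 1]. So we have 1 block(s) of size 3, 1 block(s) of size 1 → block sizes [3, 1]

Assembling the blocks gives a Jordan form
J =
  [4, 1, 0, 0]
  [0, 4, 1, 0]
  [0, 0, 4, 0]
  [0, 0, 0, 4]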